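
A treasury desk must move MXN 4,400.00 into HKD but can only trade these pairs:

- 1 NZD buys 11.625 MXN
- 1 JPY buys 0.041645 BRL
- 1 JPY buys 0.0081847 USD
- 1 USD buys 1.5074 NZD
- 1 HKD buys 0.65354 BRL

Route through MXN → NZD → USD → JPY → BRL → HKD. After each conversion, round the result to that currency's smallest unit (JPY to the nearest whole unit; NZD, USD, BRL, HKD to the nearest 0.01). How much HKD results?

HKD 1,954.88

MXN 4,400.00 ÷ 11.625 = NZD 378.49
NZD 378.49 ÷ 1.5074 = USD 251.09
USD 251.09 ÷ 0.0081847 = JPY 30,678
JPY 30,678 × 0.041645 = BRL 1,277.59
BRL 1,277.59 ÷ 0.65354 = HKD 1,954.88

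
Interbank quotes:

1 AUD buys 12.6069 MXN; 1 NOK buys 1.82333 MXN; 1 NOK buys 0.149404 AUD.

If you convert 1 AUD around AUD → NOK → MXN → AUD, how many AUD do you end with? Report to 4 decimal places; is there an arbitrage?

Around AUD → NOK → MXN → AUD: 1 ÷ 0.149404 × 1.82333 ÷ 12.6069 = 0.968043
Product < 1; profitable direction is AUD → MXN → NOK → AUD.

0.9680 (arbitrage exists)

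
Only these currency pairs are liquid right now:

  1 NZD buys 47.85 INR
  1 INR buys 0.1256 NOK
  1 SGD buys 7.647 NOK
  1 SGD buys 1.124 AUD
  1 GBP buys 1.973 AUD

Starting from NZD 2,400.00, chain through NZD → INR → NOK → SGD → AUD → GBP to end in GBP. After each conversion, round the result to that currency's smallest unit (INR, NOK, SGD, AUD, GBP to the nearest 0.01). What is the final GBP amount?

GBP 1,074.56

NZD 2,400.00 × 47.85 = INR 114,840.00
INR 114,840.00 × 0.1256 = NOK 14,423.90
NOK 14,423.90 ÷ 7.647 = SGD 1,886.22
SGD 1,886.22 × 1.124 = AUD 2,120.11
AUD 2,120.11 ÷ 1.973 = GBP 1,074.56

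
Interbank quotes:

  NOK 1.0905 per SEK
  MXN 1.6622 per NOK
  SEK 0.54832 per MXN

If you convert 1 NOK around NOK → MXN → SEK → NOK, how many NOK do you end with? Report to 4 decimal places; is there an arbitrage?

0.9939 (arbitrage exists)

Around NOK → MXN → SEK → NOK: 1 × 1.6622 × 0.54832 × 1.0905 = 0.993901
Product < 1; profitable direction is NOK → SEK → MXN → NOK.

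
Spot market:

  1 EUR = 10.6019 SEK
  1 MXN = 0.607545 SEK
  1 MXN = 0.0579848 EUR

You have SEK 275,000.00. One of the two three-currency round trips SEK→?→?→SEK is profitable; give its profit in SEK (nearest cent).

Profitable loop is SEK → MXN → EUR → SEK:
SEK 275,000.00 ÷ 0.607545 = MXN 452,641.37
MXN 452,641.37 × 0.0579848 = EUR 26,246.32
EUR 26,246.32 × 10.6019 = SEK 278,260.85
Profit = SEK 278,260.85 − SEK 275,000.00

Profit: SEK 3,260.85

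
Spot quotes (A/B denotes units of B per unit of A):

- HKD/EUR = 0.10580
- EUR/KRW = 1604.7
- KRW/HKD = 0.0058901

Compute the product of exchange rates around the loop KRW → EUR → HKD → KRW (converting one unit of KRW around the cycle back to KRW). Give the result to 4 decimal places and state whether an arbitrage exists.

Around KRW → EUR → HKD → KRW: 1 ÷ 1604.7 ÷ 0.10580 ÷ 0.0058901 = 0.999995
Product ≈ 1 (deviation 0.001%, within rounding noise).

1.0000 (no arbitrage)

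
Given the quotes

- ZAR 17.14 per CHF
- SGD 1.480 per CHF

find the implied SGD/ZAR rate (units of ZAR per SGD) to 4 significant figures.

SGD/ZAR = 11.58

1 SGD ÷ 1.480 = 0.675676 CHF
0.675676 CHF × 17.14 = 11.5811 ZAR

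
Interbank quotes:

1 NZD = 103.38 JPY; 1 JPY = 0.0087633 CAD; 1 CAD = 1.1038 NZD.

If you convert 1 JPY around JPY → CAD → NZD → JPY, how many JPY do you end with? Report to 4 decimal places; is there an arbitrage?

1.0000 (no arbitrage)

Around JPY → CAD → NZD → JPY: 1 × 0.0087633 × 1.1038 × 103.38 = 0.999988
Product ≈ 1 (deviation 0.001%, within rounding noise).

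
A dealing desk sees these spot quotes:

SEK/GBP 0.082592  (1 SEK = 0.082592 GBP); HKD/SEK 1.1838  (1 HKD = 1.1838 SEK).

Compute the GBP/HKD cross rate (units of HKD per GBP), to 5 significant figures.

GBP/HKD = 10.228

1 GBP ÷ 0.082592 = 12.1077 SEK
12.1077 SEK ÷ 1.1838 = 10.2278 HKD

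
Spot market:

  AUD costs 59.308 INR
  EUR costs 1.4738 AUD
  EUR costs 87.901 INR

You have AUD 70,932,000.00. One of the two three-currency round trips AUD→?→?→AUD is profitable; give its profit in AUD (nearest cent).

Profit: AUD 399,965.38

Profitable loop is AUD → EUR → INR → AUD:
AUD 70,932,000.00 ÷ 1.4738 = EUR 48,128,647.03
EUR 48,128,647.03 × 87.901 = INR 4,230,556,203.01
INR 4,230,556,203.01 ÷ 59.308 = AUD 71,331,965.38
Profit = AUD 71,331,965.38 − AUD 70,932,000.00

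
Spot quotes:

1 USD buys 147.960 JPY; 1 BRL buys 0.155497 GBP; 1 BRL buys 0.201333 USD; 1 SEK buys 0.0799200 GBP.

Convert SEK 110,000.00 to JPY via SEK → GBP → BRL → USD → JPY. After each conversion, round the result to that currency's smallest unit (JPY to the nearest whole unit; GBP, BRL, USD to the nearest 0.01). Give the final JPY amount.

SEK 110,000.00 × 0.0799200 = GBP 8,791.20
GBP 8,791.20 ÷ 0.155497 = BRL 56,536.14
BRL 56,536.14 × 0.201333 = USD 11,382.59
USD 11,382.59 × 147.960 = JPY 1,684,168

JPY 1,684,168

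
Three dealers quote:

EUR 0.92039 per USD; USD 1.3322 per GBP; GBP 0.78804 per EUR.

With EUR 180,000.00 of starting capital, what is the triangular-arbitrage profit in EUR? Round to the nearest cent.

Profitable loop is EUR → USD → GBP → EUR:
EUR 180,000.00 ÷ 0.92039 = USD 195,569.27
USD 195,569.27 ÷ 1.3322 = GBP 146,801.73
GBP 146,801.73 ÷ 0.78804 = EUR 186,287.16
Profit = EUR 186,287.16 − EUR 180,000.00

Profit: EUR 6,287.16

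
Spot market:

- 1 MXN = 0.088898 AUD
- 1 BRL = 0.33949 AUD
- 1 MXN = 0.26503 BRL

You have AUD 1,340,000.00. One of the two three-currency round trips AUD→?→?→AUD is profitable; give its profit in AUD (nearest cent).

Profit: AUD 16,234.63

Profitable loop is AUD → MXN → BRL → AUD:
AUD 1,340,000.00 ÷ 0.088898 = MXN 15,073,454.97
MXN 15,073,454.97 × 0.26503 = BRL 3,994,917.77
BRL 3,994,917.77 × 0.33949 = AUD 1,356,234.63
Profit = AUD 1,356,234.63 − AUD 1,340,000.00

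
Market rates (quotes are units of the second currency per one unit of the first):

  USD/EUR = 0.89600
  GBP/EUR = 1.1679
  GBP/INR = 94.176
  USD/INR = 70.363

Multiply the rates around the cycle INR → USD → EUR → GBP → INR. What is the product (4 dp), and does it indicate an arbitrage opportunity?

1.0268 (arbitrage exists)

Around INR → USD → EUR → GBP → INR: 1 ÷ 70.363 × 0.89600 ÷ 1.1679 × 94.176 = 1.026829
Product > 1; profitable direction is INR → USD → EUR → GBP → INR.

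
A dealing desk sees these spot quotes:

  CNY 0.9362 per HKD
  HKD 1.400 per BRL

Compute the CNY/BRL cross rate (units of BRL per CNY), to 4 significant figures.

CNY/BRL = 0.7630

1 CNY ÷ 0.9362 = 1.06815 HKD
1.06815 HKD ÷ 1.400 = 0.762963 BRL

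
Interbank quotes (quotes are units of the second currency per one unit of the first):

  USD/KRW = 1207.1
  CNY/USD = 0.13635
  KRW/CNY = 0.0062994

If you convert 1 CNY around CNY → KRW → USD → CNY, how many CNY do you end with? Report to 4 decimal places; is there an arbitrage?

Around CNY → KRW → USD → CNY: 1 ÷ 0.0062994 ÷ 1207.1 ÷ 0.13635 = 0.964500
Product < 1; profitable direction is CNY → USD → KRW → CNY.

0.9645 (arbitrage exists)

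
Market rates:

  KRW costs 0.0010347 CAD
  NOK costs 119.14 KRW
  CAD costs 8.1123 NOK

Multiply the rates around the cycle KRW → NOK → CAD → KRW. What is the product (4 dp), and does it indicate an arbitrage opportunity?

Around KRW → NOK → CAD → KRW: 1 ÷ 119.14 ÷ 8.1123 ÷ 0.0010347 = 0.999963
Product ≈ 1 (deviation 0.004%, within rounding noise).

1.0000 (no arbitrage)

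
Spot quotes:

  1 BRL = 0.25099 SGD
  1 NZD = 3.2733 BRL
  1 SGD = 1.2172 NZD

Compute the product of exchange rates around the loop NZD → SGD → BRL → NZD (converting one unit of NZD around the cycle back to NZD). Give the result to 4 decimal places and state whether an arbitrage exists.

1.0000 (no arbitrage)

Around NZD → SGD → BRL → NZD: 1 ÷ 1.2172 ÷ 0.25099 ÷ 3.2733 = 0.999990
Product ≈ 1 (deviation 0.001%, within rounding noise).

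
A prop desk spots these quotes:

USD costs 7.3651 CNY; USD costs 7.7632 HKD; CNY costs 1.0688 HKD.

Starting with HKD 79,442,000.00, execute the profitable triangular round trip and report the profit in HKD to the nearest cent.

Profitable loop is HKD → USD → CNY → HKD:
HKD 79,442,000.00 ÷ 7.7632 = USD 10,233,151.28
USD 10,233,151.28 × 7.3651 = CNY 75,368,182.48
CNY 75,368,182.48 × 1.0688 = HKD 80,553,513.43
Profit = HKD 80,553,513.43 − HKD 79,442,000.00

Profit: HKD 1,111,513.43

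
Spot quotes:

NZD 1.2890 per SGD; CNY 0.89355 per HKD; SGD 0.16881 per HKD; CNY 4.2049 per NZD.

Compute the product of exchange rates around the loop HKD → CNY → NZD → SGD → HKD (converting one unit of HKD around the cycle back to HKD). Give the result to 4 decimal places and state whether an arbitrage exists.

0.9766 (arbitrage exists)

Around HKD → CNY → NZD → SGD → HKD: 1 × 0.89355 ÷ 4.2049 ÷ 1.2890 ÷ 0.16881 = 0.976590
Product < 1; profitable direction is HKD → SGD → NZD → CNY → HKD.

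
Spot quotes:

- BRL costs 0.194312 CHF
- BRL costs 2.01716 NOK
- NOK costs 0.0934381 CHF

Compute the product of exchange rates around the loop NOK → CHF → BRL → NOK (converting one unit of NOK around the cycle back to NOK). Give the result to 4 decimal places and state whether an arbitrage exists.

0.9700 (arbitrage exists)

Around NOK → CHF → BRL → NOK: 1 × 0.0934381 ÷ 0.194312 × 2.01716 = 0.969984
Product < 1; profitable direction is NOK → BRL → CHF → NOK.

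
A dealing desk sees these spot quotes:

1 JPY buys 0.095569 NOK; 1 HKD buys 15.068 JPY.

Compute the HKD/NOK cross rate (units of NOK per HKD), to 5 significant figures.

HKD/NOK = 1.4400

1 HKD × 15.068 = 15.068 JPY
15.068 JPY × 0.095569 = 1.44003 NOK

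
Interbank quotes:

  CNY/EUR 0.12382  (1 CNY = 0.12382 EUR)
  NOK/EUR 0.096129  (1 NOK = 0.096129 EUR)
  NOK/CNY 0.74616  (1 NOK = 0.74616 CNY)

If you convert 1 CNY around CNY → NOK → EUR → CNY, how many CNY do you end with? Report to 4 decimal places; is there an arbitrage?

1.0405 (arbitrage exists)

Around CNY → NOK → EUR → CNY: 1 ÷ 0.74616 × 0.096129 ÷ 0.12382 = 1.040475
Product > 1; profitable direction is CNY → NOK → EUR → CNY.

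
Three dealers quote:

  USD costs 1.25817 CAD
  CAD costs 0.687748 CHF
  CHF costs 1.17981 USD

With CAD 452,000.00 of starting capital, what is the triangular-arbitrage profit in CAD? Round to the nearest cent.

Profitable loop is CAD → CHF → USD → CAD:
CAD 452,000.00 × 0.687748 = CHF 310,862.10
CHF 310,862.10 × 1.17981 = USD 366,758.21
USD 366,758.21 × 1.25817 = CAD 461,444.18
Profit = CAD 461,444.18 − CAD 452,000.00

Profit: CAD 9,444.18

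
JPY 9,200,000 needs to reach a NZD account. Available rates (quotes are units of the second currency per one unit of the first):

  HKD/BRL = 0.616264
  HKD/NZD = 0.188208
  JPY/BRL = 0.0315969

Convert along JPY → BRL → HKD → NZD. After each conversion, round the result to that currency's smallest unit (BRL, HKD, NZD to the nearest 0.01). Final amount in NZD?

JPY 9,200,000 × 0.0315969 = BRL 290,691.48
BRL 290,691.48 ÷ 0.616264 = HKD 471,699.60
HKD 471,699.60 × 0.188208 = NZD 88,777.64

NZD 88,777.64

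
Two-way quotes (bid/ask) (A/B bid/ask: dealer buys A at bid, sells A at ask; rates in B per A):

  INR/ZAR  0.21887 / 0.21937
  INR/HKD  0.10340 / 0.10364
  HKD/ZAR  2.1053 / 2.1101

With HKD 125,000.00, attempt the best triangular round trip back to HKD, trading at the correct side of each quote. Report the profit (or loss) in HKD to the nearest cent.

Best loop HKD → INR → ZAR → HKD:
HKD 125,000.00 ÷ 0.10364 (buy INR at ask) = INR 1,206,098.03
INR 1,206,098.03 × 0.21887 (sell INR at bid) = ZAR 263,978.68
ZAR 263,978.68 ÷ 2.1101 (buy HKD at ask) = HKD 125,102.45

Net profit: HKD 102.45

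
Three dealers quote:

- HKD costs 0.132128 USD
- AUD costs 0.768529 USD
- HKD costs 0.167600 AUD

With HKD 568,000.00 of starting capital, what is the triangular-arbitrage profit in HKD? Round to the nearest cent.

Profit: HKD 14,651.57

Profitable loop is HKD → USD → AUD → HKD:
HKD 568,000.00 × 0.132128 = USD 75,048.70
USD 75,048.70 ÷ 0.768529 = AUD 97,652.40
AUD 97,652.40 ÷ 0.167600 = HKD 582,651.57
Profit = HKD 582,651.57 − HKD 568,000.00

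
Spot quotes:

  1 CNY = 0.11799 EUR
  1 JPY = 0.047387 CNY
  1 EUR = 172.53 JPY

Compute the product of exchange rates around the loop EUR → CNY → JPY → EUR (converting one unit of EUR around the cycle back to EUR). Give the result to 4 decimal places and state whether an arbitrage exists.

Around EUR → CNY → JPY → EUR: 1 ÷ 0.11799 ÷ 0.047387 ÷ 172.53 = 1.036647
Product > 1; profitable direction is EUR → CNY → JPY → EUR.

1.0366 (arbitrage exists)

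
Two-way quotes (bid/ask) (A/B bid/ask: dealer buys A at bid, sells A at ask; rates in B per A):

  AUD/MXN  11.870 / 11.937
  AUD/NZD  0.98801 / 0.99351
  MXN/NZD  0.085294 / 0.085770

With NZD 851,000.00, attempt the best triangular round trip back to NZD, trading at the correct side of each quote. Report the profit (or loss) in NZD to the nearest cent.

Best loop NZD → AUD → MXN → NZD:
NZD 851,000.00 ÷ 0.99351 (buy AUD at ask) = AUD 856,559.07
AUD 856,559.07 × 11.870 (sell AUD at bid) = MXN 10,167,356.14
MXN 10,167,356.14 × 0.085294 (sell MXN at bid) = NZD 867,214.47

Net profit: NZD 16,214.47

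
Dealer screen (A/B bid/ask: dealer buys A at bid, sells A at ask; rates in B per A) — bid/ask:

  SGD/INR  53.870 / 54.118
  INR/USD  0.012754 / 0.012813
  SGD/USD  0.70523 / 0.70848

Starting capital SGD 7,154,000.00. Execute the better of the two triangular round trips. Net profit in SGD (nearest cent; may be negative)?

Best loop SGD → USD → INR → SGD:
SGD 7,154,000.00 × 0.70523 (sell SGD at bid) = USD 5,045,215.42
USD 5,045,215.42 ÷ 0.012813 (buy INR at ask) = INR 393,757,544.68
INR 393,757,544.68 ÷ 54.118 (buy SGD at ask) = SGD 7,275,907.18

Net profit: SGD 121,907.18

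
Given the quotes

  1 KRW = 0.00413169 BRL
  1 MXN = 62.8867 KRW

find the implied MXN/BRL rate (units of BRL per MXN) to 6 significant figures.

MXN/BRL = 0.259828

1 MXN × 62.8867 = 62.8867 KRW
62.8867 KRW × 0.00413169 = 0.259828 BRL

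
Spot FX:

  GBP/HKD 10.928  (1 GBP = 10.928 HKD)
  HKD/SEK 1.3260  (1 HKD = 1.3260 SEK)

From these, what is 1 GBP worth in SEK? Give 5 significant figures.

GBP/SEK = 14.491

1 GBP × 10.928 = 10.928 HKD
10.928 HKD × 1.3260 = 14.4905 SEK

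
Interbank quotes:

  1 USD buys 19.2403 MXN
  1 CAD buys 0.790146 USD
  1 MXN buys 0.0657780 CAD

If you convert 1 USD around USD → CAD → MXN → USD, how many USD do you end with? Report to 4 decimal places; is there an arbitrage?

1.0000 (no arbitrage)

Around USD → CAD → MXN → USD: 1 ÷ 0.790146 ÷ 0.0657780 ÷ 19.2403 = 1.000000
Product ≈ 1 (deviation 0.000%, within rounding noise).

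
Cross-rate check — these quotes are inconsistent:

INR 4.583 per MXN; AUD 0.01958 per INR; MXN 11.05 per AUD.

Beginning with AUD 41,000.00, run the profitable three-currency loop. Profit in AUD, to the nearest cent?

Profit: AUD 348.43

Profitable loop is AUD → INR → MXN → AUD:
AUD 41,000.00 ÷ 0.01958 = INR 2,093,973.44
INR 2,093,973.44 ÷ 4.583 = MXN 456,900.16
MXN 456,900.16 ÷ 11.05 = AUD 41,348.43
Profit = AUD 41,348.43 − AUD 41,000.00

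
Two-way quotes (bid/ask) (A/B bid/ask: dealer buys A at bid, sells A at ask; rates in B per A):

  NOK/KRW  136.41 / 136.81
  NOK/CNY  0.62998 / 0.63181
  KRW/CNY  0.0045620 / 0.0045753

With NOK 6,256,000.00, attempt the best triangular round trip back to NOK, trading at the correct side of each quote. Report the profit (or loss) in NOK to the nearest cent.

Best loop NOK → CNY → KRW → NOK:
NOK 6,256,000.00 × 0.62998 (sell NOK at bid) = CNY 3,941,154.88
CNY 3,941,154.88 ÷ 0.0045753 (buy KRW at ask) = KRW 861,398,133
KRW 861,398,133 ÷ 136.81 (buy NOK at ask) = NOK 6,296,309.72

Net profit: NOK 40,309.72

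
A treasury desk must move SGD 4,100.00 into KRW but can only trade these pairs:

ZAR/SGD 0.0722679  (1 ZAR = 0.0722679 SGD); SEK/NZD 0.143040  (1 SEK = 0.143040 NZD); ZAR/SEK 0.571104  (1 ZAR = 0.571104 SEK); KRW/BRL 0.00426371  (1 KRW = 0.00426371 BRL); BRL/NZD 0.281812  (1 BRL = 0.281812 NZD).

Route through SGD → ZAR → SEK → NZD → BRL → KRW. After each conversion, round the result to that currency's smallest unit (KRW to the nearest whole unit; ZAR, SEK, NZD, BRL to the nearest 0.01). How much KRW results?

SGD 4,100.00 ÷ 0.0722679 = ZAR 56,733.35
ZAR 56,733.35 × 0.571104 = SEK 32,400.64
SEK 32,400.64 × 0.143040 = NZD 4,634.59
NZD 4,634.59 ÷ 0.281812 = BRL 16,445.68
BRL 16,445.68 ÷ 0.00426371 = KRW 3,857,129

KRW 3,857,129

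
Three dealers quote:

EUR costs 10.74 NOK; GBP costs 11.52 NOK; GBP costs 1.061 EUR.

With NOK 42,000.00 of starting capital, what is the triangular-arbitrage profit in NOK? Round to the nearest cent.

Profit: NOK 460.21

Profitable loop is NOK → EUR → GBP → NOK:
NOK 42,000.00 ÷ 10.74 = EUR 3,910.61
EUR 3,910.61 ÷ 1.061 = GBP 3,685.78
GBP 3,685.78 × 11.52 = NOK 42,460.21
Profit = NOK 42,460.21 − NOK 42,000.00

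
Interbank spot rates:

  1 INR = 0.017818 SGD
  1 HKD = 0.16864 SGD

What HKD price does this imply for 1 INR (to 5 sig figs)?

INR/HKD = 0.10566

1 INR × 0.017818 = 0.017818 SGD
0.017818 SGD ÷ 0.16864 = 0.105657 HKD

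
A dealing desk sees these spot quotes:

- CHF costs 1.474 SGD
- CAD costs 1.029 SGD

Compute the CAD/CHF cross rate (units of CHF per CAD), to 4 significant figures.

CAD/CHF = 0.6981

1 CAD × 1.029 = 1.029 SGD
1.029 SGD ÷ 1.474 = 0.6981 CHF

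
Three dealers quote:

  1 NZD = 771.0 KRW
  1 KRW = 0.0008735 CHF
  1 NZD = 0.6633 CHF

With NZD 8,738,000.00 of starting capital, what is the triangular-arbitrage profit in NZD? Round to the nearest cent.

Profitable loop is NZD → KRW → CHF → NZD:
NZD 8,738,000.00 × 771.0 = KRW 6,736,998,000
KRW 6,736,998,000 × 0.0008735 = CHF 5,884,767.75
CHF 5,884,767.75 ÷ 0.6633 = NZD 8,871,955.00
Profit = NZD 8,871,955.00 − NZD 8,738,000.00

Profit: NZD 133,955.00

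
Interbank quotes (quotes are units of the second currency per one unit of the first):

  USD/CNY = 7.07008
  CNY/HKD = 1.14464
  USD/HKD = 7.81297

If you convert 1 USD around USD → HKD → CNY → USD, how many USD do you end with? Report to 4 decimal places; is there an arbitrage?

Around USD → HKD → CNY → USD: 1 × 7.81297 ÷ 1.14464 ÷ 7.07008 = 0.965435
Product < 1; profitable direction is USD → CNY → HKD → USD.

0.9654 (arbitrage exists)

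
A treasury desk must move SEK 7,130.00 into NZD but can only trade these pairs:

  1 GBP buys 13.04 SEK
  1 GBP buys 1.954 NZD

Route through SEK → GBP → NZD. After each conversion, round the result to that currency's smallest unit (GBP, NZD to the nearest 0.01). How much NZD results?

NZD 1,068.41

SEK 7,130.00 ÷ 13.04 = GBP 546.78
GBP 546.78 × 1.954 = NZD 1,068.41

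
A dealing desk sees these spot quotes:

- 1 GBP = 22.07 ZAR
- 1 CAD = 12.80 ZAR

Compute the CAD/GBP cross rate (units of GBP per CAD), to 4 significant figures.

CAD/GBP = 0.5800

1 CAD × 12.80 = 12.8 ZAR
12.8 ZAR ÷ 22.07 = 0.579973 GBP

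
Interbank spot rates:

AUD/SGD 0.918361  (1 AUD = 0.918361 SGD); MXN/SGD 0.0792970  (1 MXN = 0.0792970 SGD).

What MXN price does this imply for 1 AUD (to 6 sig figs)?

1 AUD × 0.918361 = 0.918361 SGD
0.918361 SGD ÷ 0.0792970 = 11.5813 MXN

AUD/MXN = 11.5813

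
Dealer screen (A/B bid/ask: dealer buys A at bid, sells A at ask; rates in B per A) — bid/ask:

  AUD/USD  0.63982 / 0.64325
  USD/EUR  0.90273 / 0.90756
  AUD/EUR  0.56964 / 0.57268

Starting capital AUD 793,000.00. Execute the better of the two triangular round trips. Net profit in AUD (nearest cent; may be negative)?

Best loop AUD → USD → EUR → AUD:
AUD 793,000.00 × 0.63982 (sell AUD at bid) = USD 507,377.26
USD 507,377.26 × 0.90273 (sell USD at bid) = EUR 458,024.67
EUR 458,024.67 ÷ 0.57268 (buy AUD at ask) = AUD 799,791.64

Net profit: AUD 6,791.64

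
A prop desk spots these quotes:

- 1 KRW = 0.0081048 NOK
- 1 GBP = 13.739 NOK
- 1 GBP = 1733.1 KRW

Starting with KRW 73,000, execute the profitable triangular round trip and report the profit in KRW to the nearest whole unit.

Profit: KRW 1,633

Profitable loop is KRW → NOK → GBP → KRW:
KRW 73,000 × 0.0081048 = NOK 591.65
NOK 591.65 ÷ 13.739 = GBP 43.06
GBP 43.06 × 1733.1 = KRW 74,633
Profit = KRW 74,633 − KRW 73,000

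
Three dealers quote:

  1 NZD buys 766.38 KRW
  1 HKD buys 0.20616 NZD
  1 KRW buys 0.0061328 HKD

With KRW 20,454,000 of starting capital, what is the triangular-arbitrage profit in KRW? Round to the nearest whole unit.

Profitable loop is KRW → NZD → HKD → KRW:
KRW 20,454,000 ÷ 766.38 = NZD 26,689.11
NZD 26,689.11 ÷ 0.20616 = HKD 129,458.24
HKD 129,458.24 ÷ 0.0061328 = KRW 21,109,157
Profit = KRW 21,109,157 − KRW 20,454,000

Profit: KRW 655,157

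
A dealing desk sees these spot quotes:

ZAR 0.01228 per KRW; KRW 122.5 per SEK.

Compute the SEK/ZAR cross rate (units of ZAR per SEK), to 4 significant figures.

SEK/ZAR = 1.504

1 SEK × 122.5 = 122.5 KRW
122.5 KRW × 0.01228 = 1.5043 ZAR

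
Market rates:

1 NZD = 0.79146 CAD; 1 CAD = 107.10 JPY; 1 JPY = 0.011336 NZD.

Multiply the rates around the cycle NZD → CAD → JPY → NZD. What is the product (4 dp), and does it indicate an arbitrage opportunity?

0.9609 (arbitrage exists)

Around NZD → CAD → JPY → NZD: 1 × 0.79146 × 107.10 × 0.011336 = 0.960900
Product < 1; profitable direction is NZD → JPY → CAD → NZD.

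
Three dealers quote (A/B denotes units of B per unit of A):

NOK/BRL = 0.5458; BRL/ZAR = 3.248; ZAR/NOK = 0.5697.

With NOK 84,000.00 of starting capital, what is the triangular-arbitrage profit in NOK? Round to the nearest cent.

Profit: NOK 835.00

Profitable loop is NOK → BRL → ZAR → NOK:
NOK 84,000.00 × 0.5458 = BRL 45,847.20
BRL 45,847.20 × 3.248 = ZAR 148,911.71
ZAR 148,911.71 × 0.5697 = NOK 84,835.00
Profit = NOK 84,835.00 − NOK 84,000.00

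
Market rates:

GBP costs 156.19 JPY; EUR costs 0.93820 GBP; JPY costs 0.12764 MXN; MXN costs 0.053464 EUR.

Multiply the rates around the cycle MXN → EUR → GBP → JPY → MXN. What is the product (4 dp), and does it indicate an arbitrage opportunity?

Around MXN → EUR → GBP → JPY → MXN: 1 × 0.053464 × 0.93820 × 156.19 × 0.12764 = 0.999993
Product ≈ 1 (deviation 0.001%, within rounding noise).

1.0000 (no arbitrage)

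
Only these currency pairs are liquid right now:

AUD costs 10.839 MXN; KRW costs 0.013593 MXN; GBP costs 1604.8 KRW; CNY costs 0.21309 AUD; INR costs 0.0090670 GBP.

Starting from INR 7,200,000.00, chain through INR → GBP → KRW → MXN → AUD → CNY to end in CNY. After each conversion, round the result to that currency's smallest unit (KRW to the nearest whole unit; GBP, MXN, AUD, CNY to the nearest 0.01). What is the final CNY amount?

INR 7,200,000.00 × 0.0090670 = GBP 65,282.40
GBP 65,282.40 × 1604.8 = KRW 104,765,196
KRW 104,765,196 × 0.013593 = MXN 1,424,073.31
MXN 1,424,073.31 ÷ 10.839 = AUD 131,384.20
AUD 131,384.20 ÷ 0.21309 = CNY 616,566.71

CNY 616,566.71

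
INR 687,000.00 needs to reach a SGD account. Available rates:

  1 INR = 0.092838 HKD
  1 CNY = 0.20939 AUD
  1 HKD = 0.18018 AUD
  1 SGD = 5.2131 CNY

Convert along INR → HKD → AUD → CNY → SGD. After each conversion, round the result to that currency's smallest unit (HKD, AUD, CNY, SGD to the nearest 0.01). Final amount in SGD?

INR 687,000.00 × 0.092838 = HKD 63,779.71
HKD 63,779.71 × 0.18018 = AUD 11,491.83
AUD 11,491.83 ÷ 0.20939 = CNY 54,882.42
CNY 54,882.42 ÷ 5.2131 = SGD 10,527.79

SGD 10,527.79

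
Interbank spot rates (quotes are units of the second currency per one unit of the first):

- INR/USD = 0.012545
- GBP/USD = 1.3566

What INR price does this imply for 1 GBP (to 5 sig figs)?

1 GBP × 1.3566 = 1.3566 USD
1.3566 USD ÷ 0.012545 = 108.139 INR

GBP/INR = 108.14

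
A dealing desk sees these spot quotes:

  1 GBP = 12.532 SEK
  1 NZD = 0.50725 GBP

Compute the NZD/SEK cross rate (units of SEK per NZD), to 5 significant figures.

1 NZD × 0.50725 = 0.50725 GBP
0.50725 GBP × 12.532 = 6.35686 SEK

NZD/SEK = 6.3569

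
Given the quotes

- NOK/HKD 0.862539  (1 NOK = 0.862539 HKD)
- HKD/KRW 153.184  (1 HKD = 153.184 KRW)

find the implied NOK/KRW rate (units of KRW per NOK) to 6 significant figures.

NOK/KRW = 132.127

1 NOK × 0.862539 = 0.862539 HKD
0.862539 HKD × 153.184 = 132.127 KRW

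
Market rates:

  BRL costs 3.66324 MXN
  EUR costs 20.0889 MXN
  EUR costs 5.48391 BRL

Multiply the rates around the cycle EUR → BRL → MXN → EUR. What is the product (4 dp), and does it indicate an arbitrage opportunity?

1.0000 (no arbitrage)

Around EUR → BRL → MXN → EUR: 1 × 5.48391 × 3.66324 ÷ 20.0889 = 0.999999
Product ≈ 1 (deviation 0.000%, within rounding noise).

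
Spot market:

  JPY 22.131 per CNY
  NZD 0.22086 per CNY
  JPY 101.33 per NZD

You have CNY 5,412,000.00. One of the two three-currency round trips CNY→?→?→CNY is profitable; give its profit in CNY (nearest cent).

Profitable loop is CNY → NZD → JPY → CNY:
CNY 5,412,000.00 × 0.22086 = NZD 1,195,294.32
NZD 1,195,294.32 × 101.33 = JPY 121,119,173
JPY 121,119,173 ÷ 22.131 = CNY 5,472,828.77
Profit = CNY 5,472,828.77 − CNY 5,412,000.00

Profit: CNY 60,828.77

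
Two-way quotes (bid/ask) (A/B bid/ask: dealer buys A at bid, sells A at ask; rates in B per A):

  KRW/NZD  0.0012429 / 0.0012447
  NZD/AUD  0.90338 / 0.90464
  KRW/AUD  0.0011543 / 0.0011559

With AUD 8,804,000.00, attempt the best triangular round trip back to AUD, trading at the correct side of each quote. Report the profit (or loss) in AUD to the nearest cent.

Best loop AUD → NZD → KRW → AUD:
AUD 8,804,000.00 ÷ 0.90464 (buy NZD at ask) = NZD 9,732,048.11
NZD 9,732,048.11 ÷ 0.0012447 (buy KRW at ask) = KRW 7,818,790,156
KRW 7,818,790,156 × 0.0011543 (sell KRW at bid) = AUD 9,025,229.48

Net profit: AUD 221,229.48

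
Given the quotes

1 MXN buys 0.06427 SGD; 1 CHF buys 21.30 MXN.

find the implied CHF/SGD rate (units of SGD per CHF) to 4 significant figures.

1 CHF × 21.30 = 21.3 MXN
21.3 MXN × 0.06427 = 1.36895 SGD

CHF/SGD = 1.369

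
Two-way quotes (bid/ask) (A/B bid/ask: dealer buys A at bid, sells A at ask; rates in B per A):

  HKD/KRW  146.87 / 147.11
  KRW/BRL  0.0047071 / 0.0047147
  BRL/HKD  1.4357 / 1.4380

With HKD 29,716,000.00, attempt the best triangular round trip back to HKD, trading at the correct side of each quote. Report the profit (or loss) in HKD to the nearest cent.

Best loop HKD → BRL → KRW → HKD:
HKD 29,716,000.00 ÷ 1.4380 (buy BRL at ask) = BRL 20,664,812.24
BRL 20,664,812.24 ÷ 0.0047147 (buy KRW at ask) = KRW 4,383,059,842
KRW 4,383,059,842 ÷ 147.11 (buy HKD at ask) = HKD 29,794,438.46

Net profit: HKD 78,438.46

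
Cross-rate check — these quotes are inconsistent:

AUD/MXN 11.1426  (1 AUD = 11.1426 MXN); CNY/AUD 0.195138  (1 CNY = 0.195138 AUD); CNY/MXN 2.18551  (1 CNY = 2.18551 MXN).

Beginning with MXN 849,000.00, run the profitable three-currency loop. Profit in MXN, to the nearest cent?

Profit: MXN 4,359.64

Profitable loop is MXN → AUD → CNY → MXN:
MXN 849,000.00 ÷ 11.1426 = AUD 76,194.07
AUD 76,194.07 ÷ 0.195138 = CNY 390,462.47
CNY 390,462.47 × 2.18551 = MXN 853,359.64
Profit = MXN 853,359.64 − MXN 849,000.00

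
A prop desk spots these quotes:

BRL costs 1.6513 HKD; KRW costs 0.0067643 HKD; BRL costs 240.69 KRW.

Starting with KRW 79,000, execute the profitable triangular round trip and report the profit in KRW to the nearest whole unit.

Profitable loop is KRW → BRL → HKD → KRW:
KRW 79,000 ÷ 240.69 = BRL 328.22
BRL 328.22 × 1.6513 = HKD 541.99
HKD 541.99 ÷ 0.0067643 = KRW 80,126
Profit = KRW 80,126 − KRW 79,000

Profit: KRW 1,126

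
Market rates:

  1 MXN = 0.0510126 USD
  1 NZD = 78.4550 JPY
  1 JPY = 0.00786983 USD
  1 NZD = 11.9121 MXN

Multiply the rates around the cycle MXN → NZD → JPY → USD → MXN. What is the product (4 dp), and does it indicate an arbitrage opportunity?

Around MXN → NZD → JPY → USD → MXN: 1 ÷ 11.9121 × 78.4550 × 0.00786983 ÷ 0.0510126 = 1.016062
Product > 1; profitable direction is MXN → NZD → JPY → USD → MXN.

1.0161 (arbitrage exists)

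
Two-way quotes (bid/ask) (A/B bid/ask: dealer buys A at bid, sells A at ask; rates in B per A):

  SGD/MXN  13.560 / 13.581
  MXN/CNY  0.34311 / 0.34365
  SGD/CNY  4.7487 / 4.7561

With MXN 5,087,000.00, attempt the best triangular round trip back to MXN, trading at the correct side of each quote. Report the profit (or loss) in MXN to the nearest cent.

Best loop MXN → SGD → CNY → MXN:
MXN 5,087,000.00 ÷ 13.581 (buy SGD at ask) = SGD 374,567.41
SGD 374,567.41 × 4.7487 (sell SGD at bid) = CNY 1,778,708.26
CNY 1,778,708.26 ÷ 0.34365 (buy MXN at ask) = MXN 5,175,929.76

Net profit: MXN 88,929.76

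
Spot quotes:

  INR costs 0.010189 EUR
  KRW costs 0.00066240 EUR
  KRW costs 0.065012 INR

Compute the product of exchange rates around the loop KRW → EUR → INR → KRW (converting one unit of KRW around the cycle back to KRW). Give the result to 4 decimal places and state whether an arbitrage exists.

Around KRW → EUR → INR → KRW: 1 × 0.00066240 ÷ 0.010189 ÷ 0.065012 = 0.999989
Product ≈ 1 (deviation 0.001%, within rounding noise).

1.0000 (no arbitrage)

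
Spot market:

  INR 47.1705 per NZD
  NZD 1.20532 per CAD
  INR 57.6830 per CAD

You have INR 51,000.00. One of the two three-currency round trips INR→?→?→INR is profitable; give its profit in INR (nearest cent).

Profitable loop is INR → NZD → CAD → INR:
INR 51,000.00 ÷ 47.1705 = NZD 1,081.18
NZD 1,081.18 ÷ 1.20532 = CAD 897.01
CAD 897.01 × 57.6830 = INR 51,742.23
Profit = INR 51,742.23 − INR 51,000.00

Profit: INR 742.23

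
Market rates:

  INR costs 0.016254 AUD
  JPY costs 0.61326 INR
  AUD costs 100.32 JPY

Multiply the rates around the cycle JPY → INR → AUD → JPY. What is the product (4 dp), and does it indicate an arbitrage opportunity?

1.0000 (no arbitrage)

Around JPY → INR → AUD → JPY: 1 × 0.61326 × 0.016254 × 100.32 = 0.999983
Product ≈ 1 (deviation 0.002%, within rounding noise).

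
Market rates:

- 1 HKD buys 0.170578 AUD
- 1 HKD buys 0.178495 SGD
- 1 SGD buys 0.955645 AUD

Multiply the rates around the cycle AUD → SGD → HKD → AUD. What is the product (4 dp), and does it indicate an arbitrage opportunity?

Around AUD → SGD → HKD → AUD: 1 ÷ 0.955645 ÷ 0.178495 × 0.170578 = 1.000001
Product ≈ 1 (deviation 0.000%, within rounding noise).

1.0000 (no arbitrage)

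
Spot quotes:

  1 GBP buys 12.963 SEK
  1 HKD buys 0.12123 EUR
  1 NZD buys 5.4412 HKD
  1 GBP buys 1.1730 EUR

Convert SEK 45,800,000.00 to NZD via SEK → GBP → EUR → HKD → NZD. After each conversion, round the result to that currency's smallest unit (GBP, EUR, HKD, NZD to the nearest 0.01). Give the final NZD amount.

SEK 45,800,000.00 ÷ 12.963 = GBP 3,533,132.76
GBP 3,533,132.76 × 1.1730 = EUR 4,144,364.73
EUR 4,144,364.73 ÷ 0.12123 = HKD 34,185,966.59
HKD 34,185,966.59 ÷ 5.4412 = NZD 6,282,799.12

NZD 6,282,799.12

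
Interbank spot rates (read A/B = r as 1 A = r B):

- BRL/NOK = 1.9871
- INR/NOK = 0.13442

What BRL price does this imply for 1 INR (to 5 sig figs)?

INR/BRL = 0.067646

1 INR × 0.13442 = 0.13442 NOK
0.13442 NOK ÷ 1.9871 = 0.0676463 BRL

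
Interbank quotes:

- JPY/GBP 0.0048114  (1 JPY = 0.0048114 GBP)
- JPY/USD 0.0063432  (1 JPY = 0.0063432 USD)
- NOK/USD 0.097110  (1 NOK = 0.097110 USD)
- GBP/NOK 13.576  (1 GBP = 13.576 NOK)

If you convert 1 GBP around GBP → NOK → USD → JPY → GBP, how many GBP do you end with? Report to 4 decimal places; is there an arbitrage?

Around GBP → NOK → USD → JPY → GBP: 1 × 13.576 × 0.097110 ÷ 0.0063432 × 0.0048114 = 0.999997
Product ≈ 1 (deviation 0.000%, within rounding noise).

1.0000 (no arbitrage)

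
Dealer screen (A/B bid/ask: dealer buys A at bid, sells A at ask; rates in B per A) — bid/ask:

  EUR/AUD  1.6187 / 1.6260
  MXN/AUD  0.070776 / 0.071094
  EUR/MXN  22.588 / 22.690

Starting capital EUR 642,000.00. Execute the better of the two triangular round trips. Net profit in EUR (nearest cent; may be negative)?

Best loop EUR → AUD → MXN → EUR:
EUR 642,000.00 × 1.6187 (sell EUR at bid) = AUD 1,039,205.40
AUD 1,039,205.40 ÷ 0.071094 (buy MXN at ask) = MXN 14,617,343.24
MXN 14,617,343.24 ÷ 22.690 (buy EUR at ask) = EUR 644,219.62

Net profit: EUR 2,219.62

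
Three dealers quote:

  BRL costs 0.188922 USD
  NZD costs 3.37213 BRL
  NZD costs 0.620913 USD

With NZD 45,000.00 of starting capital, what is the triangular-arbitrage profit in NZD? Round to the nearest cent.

Profitable loop is NZD → BRL → USD → NZD:
NZD 45,000.00 × 3.37213 = BRL 151,745.85
BRL 151,745.85 × 0.188922 = USD 28,668.13
USD 28,668.13 ÷ 0.620913 = NZD 46,170.93
Profit = NZD 46,170.93 − NZD 45,000.00

Profit: NZD 1,170.93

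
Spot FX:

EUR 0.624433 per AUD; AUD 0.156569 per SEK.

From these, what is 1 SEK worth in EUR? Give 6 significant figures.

SEK/EUR = 0.0977669

1 SEK × 0.156569 = 0.156569 AUD
0.156569 AUD × 0.624433 = 0.0977669 EUR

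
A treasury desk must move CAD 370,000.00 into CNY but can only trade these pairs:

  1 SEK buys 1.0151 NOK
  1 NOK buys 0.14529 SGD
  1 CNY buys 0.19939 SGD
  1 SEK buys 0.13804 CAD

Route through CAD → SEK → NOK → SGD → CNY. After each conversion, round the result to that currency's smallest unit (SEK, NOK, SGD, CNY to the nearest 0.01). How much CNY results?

CAD 370,000.00 ÷ 0.13804 = SEK 2,680,382.50
SEK 2,680,382.50 × 1.0151 = NOK 2,720,856.28
NOK 2,720,856.28 × 0.14529 = SGD 395,313.21
SGD 395,313.21 ÷ 0.19939 = CNY 1,982,613.02

CNY 1,982,613.02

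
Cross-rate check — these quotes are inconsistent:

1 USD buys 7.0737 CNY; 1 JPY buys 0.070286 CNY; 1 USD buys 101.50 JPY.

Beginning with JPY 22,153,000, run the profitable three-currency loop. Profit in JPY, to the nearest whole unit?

Profit: JPY 188,935

Profitable loop is JPY → CNY → USD → JPY:
JPY 22,153,000 × 0.070286 = CNY 1,557,045.76
CNY 1,557,045.76 ÷ 7.0737 = USD 220,117.58
USD 220,117.58 × 101.50 = JPY 22,341,935
Profit = JPY 22,341,935 − JPY 22,153,000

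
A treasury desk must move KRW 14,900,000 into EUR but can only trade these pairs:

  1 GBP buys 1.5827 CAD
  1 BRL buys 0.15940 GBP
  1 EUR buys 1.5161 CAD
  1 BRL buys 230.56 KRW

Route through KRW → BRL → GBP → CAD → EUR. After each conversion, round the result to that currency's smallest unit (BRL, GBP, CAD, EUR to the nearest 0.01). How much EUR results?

EUR 10,753.79

KRW 14,900,000 ÷ 230.56 = BRL 64,625.26
BRL 64,625.26 × 0.15940 = GBP 10,301.27
GBP 10,301.27 × 1.5827 = CAD 16,303.82
CAD 16,303.82 ÷ 1.5161 = EUR 10,753.79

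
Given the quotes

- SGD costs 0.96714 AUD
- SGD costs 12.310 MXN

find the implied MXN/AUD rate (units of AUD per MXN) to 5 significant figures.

MXN/AUD = 0.078565

1 MXN ÷ 12.310 = 0.0812348 SGD
0.0812348 SGD × 0.96714 = 0.0785654 AUD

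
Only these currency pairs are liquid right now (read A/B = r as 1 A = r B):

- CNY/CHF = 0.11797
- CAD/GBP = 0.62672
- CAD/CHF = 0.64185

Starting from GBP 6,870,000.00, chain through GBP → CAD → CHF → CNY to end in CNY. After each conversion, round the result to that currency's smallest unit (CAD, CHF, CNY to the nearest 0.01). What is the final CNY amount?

GBP 6,870,000.00 ÷ 0.62672 = CAD 10,961,833.04
CAD 10,961,833.04 × 0.64185 = CHF 7,035,852.54
CHF 7,035,852.54 ÷ 0.11797 = CNY 59,641,031.96

CNY 59,641,031.96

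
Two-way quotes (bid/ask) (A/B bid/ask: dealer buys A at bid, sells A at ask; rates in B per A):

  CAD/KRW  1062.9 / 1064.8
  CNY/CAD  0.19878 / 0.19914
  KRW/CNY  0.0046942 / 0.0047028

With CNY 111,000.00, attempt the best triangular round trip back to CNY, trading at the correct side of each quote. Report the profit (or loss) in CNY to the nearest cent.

Net profit: CNY 311.47

Best loop CNY → KRW → CAD → CNY:
CNY 111,000.00 ÷ 0.0047028 (buy KRW at ask) = KRW 23,602,960
KRW 23,602,960 ÷ 1064.8 (buy CAD at ask) = CAD 22,166.57
CAD 22,166.57 ÷ 0.19914 (buy CNY at ask) = CNY 111,311.47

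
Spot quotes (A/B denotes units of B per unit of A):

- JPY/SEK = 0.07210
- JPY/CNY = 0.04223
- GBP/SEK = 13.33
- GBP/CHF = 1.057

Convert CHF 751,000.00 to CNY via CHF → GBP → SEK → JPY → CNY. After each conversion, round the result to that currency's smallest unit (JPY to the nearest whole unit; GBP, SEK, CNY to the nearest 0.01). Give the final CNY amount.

CNY 5,547,290.57

CHF 751,000.00 ÷ 1.057 = GBP 710,501.42
GBP 710,501.42 × 13.33 = SEK 9,470,983.93
SEK 9,470,983.93 ÷ 0.07210 = JPY 131,359,000
JPY 131,359,000 × 0.04223 = CNY 5,547,290.57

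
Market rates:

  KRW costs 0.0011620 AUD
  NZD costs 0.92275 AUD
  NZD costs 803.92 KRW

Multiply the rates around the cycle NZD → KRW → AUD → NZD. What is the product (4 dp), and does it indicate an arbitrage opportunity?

Around NZD → KRW → AUD → NZD: 1 × 803.92 × 0.0011620 ÷ 0.92275 = 1.012360
Product > 1; profitable direction is NZD → KRW → AUD → NZD.

1.0124 (arbitrage exists)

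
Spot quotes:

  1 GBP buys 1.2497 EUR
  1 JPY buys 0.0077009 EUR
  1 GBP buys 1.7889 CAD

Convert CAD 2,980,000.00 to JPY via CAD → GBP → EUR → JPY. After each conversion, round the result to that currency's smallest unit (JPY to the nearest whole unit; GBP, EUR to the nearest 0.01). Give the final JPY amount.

CAD 2,980,000.00 ÷ 1.7889 = GBP 1,665,828.16
GBP 1,665,828.16 × 1.2497 = EUR 2,081,785.45
EUR 2,081,785.45 ÷ 0.0077009 = JPY 270,330,150

JPY 270,330,150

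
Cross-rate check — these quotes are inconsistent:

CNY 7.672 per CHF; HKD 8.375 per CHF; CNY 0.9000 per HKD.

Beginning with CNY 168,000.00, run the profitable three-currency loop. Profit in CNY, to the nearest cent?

Profit: CNY 2,997.81

Profitable loop is CNY → HKD → CHF → CNY:
CNY 168,000.00 ÷ 0.9000 = HKD 186,666.67
HKD 186,666.67 ÷ 8.375 = CHF 22,288.56
CHF 22,288.56 × 7.672 = CNY 170,997.81
Profit = CNY 170,997.81 − CNY 168,000.00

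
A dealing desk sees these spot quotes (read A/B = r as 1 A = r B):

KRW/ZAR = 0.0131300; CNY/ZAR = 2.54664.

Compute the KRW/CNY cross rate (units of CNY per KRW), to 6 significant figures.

1 KRW × 0.0131300 = 0.01313 ZAR
0.01313 ZAR ÷ 2.54664 = 0.00515581 CNY

KRW/CNY = 0.00515581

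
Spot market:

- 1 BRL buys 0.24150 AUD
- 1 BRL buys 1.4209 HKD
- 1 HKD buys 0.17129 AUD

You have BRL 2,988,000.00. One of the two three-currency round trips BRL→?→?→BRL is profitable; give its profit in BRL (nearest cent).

Profit: BRL 23,334.37

Profitable loop is BRL → HKD → AUD → BRL:
BRL 2,988,000.00 × 1.4209 = HKD 4,245,649.20
HKD 4,245,649.20 × 0.17129 = AUD 727,237.25
AUD 727,237.25 ÷ 0.24150 = BRL 3,011,334.37
Profit = BRL 3,011,334.37 − BRL 2,988,000.00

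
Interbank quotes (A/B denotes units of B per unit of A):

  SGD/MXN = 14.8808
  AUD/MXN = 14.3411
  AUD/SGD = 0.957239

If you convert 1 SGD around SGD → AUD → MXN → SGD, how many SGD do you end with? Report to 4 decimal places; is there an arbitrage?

1.0068 (arbitrage exists)

Around SGD → AUD → MXN → SGD: 1 ÷ 0.957239 × 14.3411 ÷ 14.8808 = 1.006783
Product > 1; profitable direction is SGD → AUD → MXN → SGD.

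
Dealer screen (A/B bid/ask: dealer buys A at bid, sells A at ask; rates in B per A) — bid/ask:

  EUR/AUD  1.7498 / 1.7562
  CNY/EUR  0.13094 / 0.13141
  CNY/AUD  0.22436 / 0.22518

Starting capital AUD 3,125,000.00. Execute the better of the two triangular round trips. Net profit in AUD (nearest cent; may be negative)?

Net profit: AUD 54,661.99

Best loop AUD → CNY → EUR → AUD:
AUD 3,125,000.00 ÷ 0.22518 (buy CNY at ask) = CNY 13,877,786.66
CNY 13,877,786.66 × 0.13094 (sell CNY at bid) = EUR 1,817,157.39
EUR 1,817,157.39 × 1.7498 (sell EUR at bid) = AUD 3,179,661.99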